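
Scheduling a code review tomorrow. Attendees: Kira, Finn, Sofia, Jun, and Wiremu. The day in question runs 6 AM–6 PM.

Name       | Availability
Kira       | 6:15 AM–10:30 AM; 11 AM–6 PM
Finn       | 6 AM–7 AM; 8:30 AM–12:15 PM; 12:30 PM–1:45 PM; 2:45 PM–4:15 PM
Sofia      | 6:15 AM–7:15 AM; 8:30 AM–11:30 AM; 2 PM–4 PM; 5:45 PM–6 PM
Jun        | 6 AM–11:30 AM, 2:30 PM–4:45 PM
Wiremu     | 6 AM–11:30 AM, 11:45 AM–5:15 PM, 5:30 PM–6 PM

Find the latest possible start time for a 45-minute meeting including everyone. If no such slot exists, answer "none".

15:15

Kira ∩ Finn: 06:15-07:00, 08:30-10:30, 11:00-12:15, 12:30-13:45, 14:45-16:15.
Kira ∩ Finn ∩ Sofia: 06:15-07:00, 08:30-10:30, 11:00-11:30, 14:45-16:00.
Kira ∩ Finn ∩ Sofia ∩ Jun: 06:15-07:00, 08:30-10:30, 11:00-11:30, 14:45-16:00.
Kira ∩ Finn ∩ Sofia ∩ Jun ∩ Wiremu: 06:15-07:00, 08:30-10:30, 11:00-11:30, 14:45-16:00.
The last common window of at least 45 minutes is 14:45-16:00; a 45-minute meeting can start as late as 15:15 and still end by 16:00.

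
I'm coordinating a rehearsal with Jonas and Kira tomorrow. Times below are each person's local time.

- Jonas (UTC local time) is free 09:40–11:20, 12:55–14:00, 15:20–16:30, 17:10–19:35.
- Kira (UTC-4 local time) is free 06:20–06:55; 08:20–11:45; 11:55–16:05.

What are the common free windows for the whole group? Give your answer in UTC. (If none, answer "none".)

10:20-10:55, 12:55-14:00, 15:20-15:45, 15:55-16:30, 17:10-19:35

Jonas in UTC: 09:40-11:20, 12:55-14:00, 15:20-16:30, 17:10-19:35.
Kira in UTC: 10:20-10:55, 12:20-15:45, 15:55-20:05 (add 4h to convert from UTC-4).
Jonas ∩ Kira: 10:20-10:55, 12:55-14:00, 15:20-15:45, 15:55-16:30, 17:10-19:35.
So the common availability across everyone is 10:20-10:55, 12:55-14:00, 15:20-15:45, 15:55-16:30, 17:10-19:35.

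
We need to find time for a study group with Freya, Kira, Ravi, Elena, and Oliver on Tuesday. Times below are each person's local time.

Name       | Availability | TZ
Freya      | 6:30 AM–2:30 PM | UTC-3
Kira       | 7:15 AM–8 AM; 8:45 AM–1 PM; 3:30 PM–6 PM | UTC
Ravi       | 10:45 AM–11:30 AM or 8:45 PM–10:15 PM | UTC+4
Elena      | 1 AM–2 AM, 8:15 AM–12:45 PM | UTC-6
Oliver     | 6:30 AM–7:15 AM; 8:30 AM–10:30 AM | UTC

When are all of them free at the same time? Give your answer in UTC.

Freya in UTC: 09:30-17:30 (add 3h to convert from UTC-3).
Kira in UTC: 07:15-08:00, 08:45-13:00, 15:30-18:00.
Ravi in UTC: 06:45-07:30, 16:45-18:15 (subtract 4h to convert from UTC+4).
Elena in UTC: 07:00-08:00, 14:15-18:45 (add 6h to convert from UTC-6).
Oliver in UTC: 06:30-07:15, 08:30-10:30.
Freya ∩ Kira: 09:30-13:00, 15:30-17:30.
Freya ∩ Kira ∩ Ravi: 16:45-17:30.
Freya ∩ Kira ∩ Ravi ∩ Elena: 16:45-17:30.
Freya ∩ Kira ∩ Ravi ∩ Elena ∩ Oliver: ∅.
There is no time when everyone is free.

none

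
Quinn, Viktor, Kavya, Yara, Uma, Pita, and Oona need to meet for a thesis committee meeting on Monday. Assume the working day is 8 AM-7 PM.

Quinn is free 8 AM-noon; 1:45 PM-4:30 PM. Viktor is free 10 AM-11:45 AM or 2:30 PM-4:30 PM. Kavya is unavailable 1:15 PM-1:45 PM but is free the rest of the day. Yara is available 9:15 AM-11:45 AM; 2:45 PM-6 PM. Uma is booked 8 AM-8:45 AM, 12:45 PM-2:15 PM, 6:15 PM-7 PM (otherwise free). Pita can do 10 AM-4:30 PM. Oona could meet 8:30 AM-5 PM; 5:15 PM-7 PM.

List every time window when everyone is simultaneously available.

Quinn free: 08:00-12:00, 13:45-16:30.
Viktor free: 10:00-11:45, 14:30-16:30.
Kavya free: 08:00-13:15, 13:45-19:00 (invert busy blocks within the working day).
Yara free: 09:15-11:45, 14:45-18:00.
Uma free: 08:45-12:45, 14:15-18:15 (invert busy blocks within the working day).
Pita free: 10:00-16:30.
Oona free: 08:30-17:00, 17:15-19:00.
Quinn ∩ Viktor: 10:00-11:45, 14:30-16:30.
Quinn ∩ Viktor ∩ Kavya: 10:00-11:45, 14:30-16:30.
Quinn ∩ Viktor ∩ Kavya ∩ Yara: 10:00-11:45, 14:45-16:30.
Quinn ∩ Viktor ∩ Kavya ∩ Yara ∩ Uma: 10:00-11:45, 14:45-16:30.
Quinn ∩ Viktor ∩ Kavya ∩ Yara ∩ Uma ∩ Pita: 10:00-11:45, 14:45-16:30.
Quinn ∩ Viktor ∩ Kavya ∩ Yara ∩ Uma ∩ Pita ∩ Oona: 10:00-11:45, 14:45-16:30.

10:00-11:45, 14:45-16:30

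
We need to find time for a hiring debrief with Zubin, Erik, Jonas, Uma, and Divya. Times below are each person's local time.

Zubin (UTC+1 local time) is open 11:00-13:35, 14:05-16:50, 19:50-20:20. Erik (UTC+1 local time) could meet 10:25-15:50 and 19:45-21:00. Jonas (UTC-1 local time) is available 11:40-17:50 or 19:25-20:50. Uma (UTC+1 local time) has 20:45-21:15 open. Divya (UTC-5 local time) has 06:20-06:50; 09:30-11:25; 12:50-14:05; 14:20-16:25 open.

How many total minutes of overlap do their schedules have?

Zubin in UTC: 10:00-12:35, 13:05-15:50, 18:50-19:20 (subtract 1h to convert from UTC+1).
Erik in UTC: 09:25-14:50, 18:45-20:00 (subtract 1h to convert from UTC+1).
Jonas in UTC: 12:40-18:50, 20:25-21:50 (add 1h to convert from UTC-1).
Uma in UTC: 19:45-20:15 (subtract 1h to convert from UTC+1).
Divya in UTC: 11:20-11:50, 14:30-16:25, 17:50-19:05, 19:20-21:25 (add 5h to convert from UTC-5).
Zubin ∩ Erik: 10:00-12:35, 13:05-14:50, 18:50-19:20.
Zubin ∩ Erik ∩ Jonas: 13:05-14:50.
Zubin ∩ Erik ∩ Jonas ∩ Uma: ∅.
Zubin ∩ Erik ∩ Jonas ∩ Uma ∩ Divya: ∅.
There is no time when everyone is free.
There is no common window, so the total is 0 minutes.

0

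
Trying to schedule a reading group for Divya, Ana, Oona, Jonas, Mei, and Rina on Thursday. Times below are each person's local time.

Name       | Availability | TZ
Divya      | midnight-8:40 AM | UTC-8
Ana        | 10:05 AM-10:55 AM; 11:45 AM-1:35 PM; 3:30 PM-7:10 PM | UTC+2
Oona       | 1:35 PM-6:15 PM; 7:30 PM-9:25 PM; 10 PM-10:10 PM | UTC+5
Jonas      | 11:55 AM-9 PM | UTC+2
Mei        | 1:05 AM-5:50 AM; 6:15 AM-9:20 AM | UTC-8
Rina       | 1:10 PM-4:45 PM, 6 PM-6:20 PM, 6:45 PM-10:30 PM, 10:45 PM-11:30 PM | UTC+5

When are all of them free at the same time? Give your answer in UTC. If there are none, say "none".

09:55-11:35, 14:30-16:25

Divya in UTC: 08:00-16:40 (add 8h to convert from UTC-8).
Ana in UTC: 08:05-08:55, 09:45-11:35, 13:30-17:10 (subtract 2h to convert from UTC+2).
Oona in UTC: 08:35-13:15, 14:30-16:25, 17:00-17:10 (subtract 5h to convert from UTC+5).
Jonas in UTC: 09:55-19:00 (subtract 2h to convert from UTC+2).
Mei in UTC: 09:05-13:50, 14:15-17:20 (add 8h to convert from UTC-8).
Rina in UTC: 08:10-11:45, 13:00-13:20, 13:45-17:30, 17:45-18:30 (subtract 5h to convert from UTC+5).
Divya ∩ Ana: 08:05-08:55, 09:45-11:35, 13:30-16:40.
Divya ∩ Ana ∩ Oona: 08:35-08:55, 09:45-11:35, 14:30-16:25.
Divya ∩ Ana ∩ Oona ∩ Jonas: 09:55-11:35, 14:30-16:25.
Divya ∩ Ana ∩ Oona ∩ Jonas ∩ Mei: 09:55-11:35, 14:30-16:25.
Divya ∩ Ana ∩ Oona ∩ Jonas ∩ Mei ∩ Rina: 09:55-11:35, 14:30-16:25.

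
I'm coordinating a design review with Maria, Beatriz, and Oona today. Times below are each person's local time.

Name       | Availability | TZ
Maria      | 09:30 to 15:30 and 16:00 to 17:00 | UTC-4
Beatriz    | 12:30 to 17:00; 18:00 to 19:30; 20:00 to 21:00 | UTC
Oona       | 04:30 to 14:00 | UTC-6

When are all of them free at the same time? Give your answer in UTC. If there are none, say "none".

13:30-17:00, 18:00-19:30

Maria in UTC: 13:30-19:30, 20:00-21:00 (add 4h to convert from UTC-4).
Beatriz in UTC: 12:30-17:00, 18:00-19:30, 20:00-21:00.
Oona in UTC: 10:30-20:00 (add 6h to convert from UTC-6).
Maria ∩ Beatriz: 13:30-17:00, 18:00-19:30, 20:00-21:00.
Maria ∩ Beatriz ∩ Oona: 13:30-17:00, 18:00-19:30.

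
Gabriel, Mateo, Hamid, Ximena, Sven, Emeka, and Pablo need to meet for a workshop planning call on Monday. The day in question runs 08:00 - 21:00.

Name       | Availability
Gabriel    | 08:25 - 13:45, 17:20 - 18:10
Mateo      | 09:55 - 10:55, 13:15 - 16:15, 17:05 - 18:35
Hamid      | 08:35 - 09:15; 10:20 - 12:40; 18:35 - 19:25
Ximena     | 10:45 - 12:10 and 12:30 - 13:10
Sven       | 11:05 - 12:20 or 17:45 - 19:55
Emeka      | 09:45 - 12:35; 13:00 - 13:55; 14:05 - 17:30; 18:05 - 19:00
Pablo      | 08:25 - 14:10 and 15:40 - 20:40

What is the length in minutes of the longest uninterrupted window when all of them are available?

Gabriel ∩ Mateo: 09:55-10:55, 13:15-13:45, 17:20-18:10.
Gabriel ∩ Mateo ∩ Hamid: 10:20-10:55.
Gabriel ∩ Mateo ∩ Hamid ∩ Ximena: 10:45-10:55.
Gabriel ∩ Mateo ∩ Hamid ∩ Ximena ∩ Sven: ∅.
Gabriel ∩ Mateo ∩ Hamid ∩ Ximena ∩ Sven ∩ Emeka: ∅.
Gabriel ∩ Mateo ∩ Hamid ∩ Ximena ∩ Sven ∩ Emeka ∩ Pablo: ∅.
There is no time when everyone is free.
No common window exists, so the longest block is 0 minutes.

0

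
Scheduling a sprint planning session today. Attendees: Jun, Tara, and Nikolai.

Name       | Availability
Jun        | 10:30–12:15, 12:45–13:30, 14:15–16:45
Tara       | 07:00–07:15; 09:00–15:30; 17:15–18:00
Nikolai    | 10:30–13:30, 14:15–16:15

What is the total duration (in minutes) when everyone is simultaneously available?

225

Jun ∩ Tara: 10:30-12:15, 12:45-13:30, 14:15-15:30.
Jun ∩ Tara ∩ Nikolai: 10:30-12:15, 12:45-13:30, 14:15-15:30.
Summing the common windows: 105 + 45 + 75 = 225 minutes.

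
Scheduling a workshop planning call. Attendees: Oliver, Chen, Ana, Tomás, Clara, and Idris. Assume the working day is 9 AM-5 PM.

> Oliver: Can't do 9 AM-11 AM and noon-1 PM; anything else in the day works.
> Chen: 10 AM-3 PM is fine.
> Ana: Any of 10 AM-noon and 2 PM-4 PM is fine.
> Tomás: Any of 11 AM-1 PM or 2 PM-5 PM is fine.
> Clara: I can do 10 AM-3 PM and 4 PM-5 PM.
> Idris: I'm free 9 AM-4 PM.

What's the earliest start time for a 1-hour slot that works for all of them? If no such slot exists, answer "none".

Oliver free: 11:00-12:00, 13:00-17:00 (invert busy blocks within the working day).
Chen free: 10:00-15:00.
Ana free: 10:00-12:00, 14:00-16:00.
Tomás free: 11:00-13:00, 14:00-17:00.
Clara free: 10:00-15:00, 16:00-17:00.
Idris free: 09:00-16:00.
Oliver ∩ Chen: 11:00-12:00, 13:00-15:00.
Oliver ∩ Chen ∩ Ana: 11:00-12:00, 14:00-15:00.
Oliver ∩ Chen ∩ Ana ∩ Tomás: 11:00-12:00, 14:00-15:00.
Oliver ∩ Chen ∩ Ana ∩ Tomás ∩ Clara: 11:00-12:00, 14:00-15:00.
Oliver ∩ Chen ∩ Ana ∩ Tomás ∩ Clara ∩ Idris: 11:00-12:00, 14:00-15:00.
The first common window of at least 60 minutes is 11:00-12:00, so the earliest start is 11:00.

11:00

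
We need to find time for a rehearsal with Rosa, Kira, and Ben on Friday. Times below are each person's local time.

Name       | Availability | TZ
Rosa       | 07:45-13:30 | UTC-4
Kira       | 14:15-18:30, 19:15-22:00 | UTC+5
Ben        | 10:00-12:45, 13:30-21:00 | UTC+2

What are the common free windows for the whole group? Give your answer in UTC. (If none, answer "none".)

Rosa in UTC: 11:45-17:30 (add 4h to convert from UTC-4).
Kira in UTC: 09:15-13:30, 14:15-17:00 (subtract 5h to convert from UTC+5).
Ben in UTC: 08:00-10:45, 11:30-19:00 (subtract 2h to convert from UTC+2).
Rosa ∩ Kira: 11:45-13:30, 14:15-17:00.
Rosa ∩ Kira ∩ Ben: 11:45-13:30, 14:15-17:00.

11:45-13:30, 14:15-17:00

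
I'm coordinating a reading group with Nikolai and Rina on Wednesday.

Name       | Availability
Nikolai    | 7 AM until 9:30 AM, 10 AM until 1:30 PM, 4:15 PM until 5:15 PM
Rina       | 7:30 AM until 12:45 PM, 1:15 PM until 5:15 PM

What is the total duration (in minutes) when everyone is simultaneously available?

360

Nikolai ∩ Rina: 07:30-09:30, 10:00-12:45, 13:15-13:30, 16:15-17:15.
Those are the intersection windows.
Summing the common windows: 120 + 165 + 15 + 60 = 360 minutes.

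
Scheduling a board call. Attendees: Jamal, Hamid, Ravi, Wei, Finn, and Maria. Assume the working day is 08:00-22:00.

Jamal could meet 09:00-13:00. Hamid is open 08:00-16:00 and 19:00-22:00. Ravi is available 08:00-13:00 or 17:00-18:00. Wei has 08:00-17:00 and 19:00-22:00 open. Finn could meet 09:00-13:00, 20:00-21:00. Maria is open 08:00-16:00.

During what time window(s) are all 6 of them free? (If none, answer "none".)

Jamal ∩ Hamid: 09:00-13:00.
Jamal ∩ Hamid ∩ Ravi: 09:00-13:00.
Jamal ∩ Hamid ∩ Ravi ∩ Wei: 09:00-13:00.
Jamal ∩ Hamid ∩ Ravi ∩ Wei ∩ Finn: 09:00-13:00.
Jamal ∩ Hamid ∩ Ravi ∩ Wei ∩ Finn ∩ Maria: 09:00-13:00.
Those are the intersection windows.

09:00-13:00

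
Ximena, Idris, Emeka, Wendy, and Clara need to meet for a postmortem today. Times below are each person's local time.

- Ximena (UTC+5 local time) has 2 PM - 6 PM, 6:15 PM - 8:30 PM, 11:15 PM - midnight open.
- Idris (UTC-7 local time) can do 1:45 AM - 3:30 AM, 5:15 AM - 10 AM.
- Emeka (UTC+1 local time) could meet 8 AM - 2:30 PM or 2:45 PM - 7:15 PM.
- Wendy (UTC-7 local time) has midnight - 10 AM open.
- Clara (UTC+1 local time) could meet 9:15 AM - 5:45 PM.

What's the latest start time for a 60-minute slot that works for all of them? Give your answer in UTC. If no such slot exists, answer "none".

14:30

Ximena in UTC: 09:00-13:00, 13:15-15:30, 18:15-19:00 (subtract 5h to convert from UTC+5).
Idris in UTC: 08:45-10:30, 12:15-17:00 (add 7h to convert from UTC-7).
Emeka in UTC: 07:00-13:30, 13:45-18:15 (subtract 1h to convert from UTC+1).
Wendy in UTC: 07:00-17:00 (add 7h to convert from UTC-7).
Clara in UTC: 08:15-16:45 (subtract 1h to convert from UTC+1).
Ximena ∩ Idris: 09:00-10:30, 12:15-13:00, 13:15-15:30.
Ximena ∩ Idris ∩ Emeka: 09:00-10:30, 12:15-13:00, 13:15-13:30, 13:45-15:30.
Ximena ∩ Idris ∩ Emeka ∩ Wendy: 09:00-10:30, 12:15-13:00, 13:15-13:30, 13:45-15:30.
Ximena ∩ Idris ∩ Emeka ∩ Wendy ∩ Clara: 09:00-10:30, 12:15-13:00, 13:15-13:30, 13:45-15:30.
So the common availability across everyone is 09:00-10:30, 12:15-13:00, 13:15-13:30, 13:45-15:30.
The last common window of at least 60 minutes is 13:45-15:30; a 60-minute meeting can start as late as 14:30 and still end by 15:30.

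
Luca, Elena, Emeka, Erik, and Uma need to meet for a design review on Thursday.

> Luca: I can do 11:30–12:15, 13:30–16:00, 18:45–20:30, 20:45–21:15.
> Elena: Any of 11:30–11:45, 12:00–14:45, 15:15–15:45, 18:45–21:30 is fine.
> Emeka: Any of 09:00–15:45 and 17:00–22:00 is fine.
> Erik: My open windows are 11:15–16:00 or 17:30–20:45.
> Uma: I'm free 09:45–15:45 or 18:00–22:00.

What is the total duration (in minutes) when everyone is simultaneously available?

Luca ∩ Elena: 11:30-11:45, 12:00-12:15, 13:30-14:45, 15:15-15:45, 18:45-20:30, 20:45-21:15.
Luca ∩ Elena ∩ Emeka: 11:30-11:45, 12:00-12:15, 13:30-14:45, 15:15-15:45, 18:45-20:30, 20:45-21:15.
Luca ∩ Elena ∩ Emeka ∩ Erik: 11:30-11:45, 12:00-12:15, 13:30-14:45, 15:15-15:45, 18:45-20:30.
Luca ∩ Elena ∩ Emeka ∩ Erik ∩ Uma: 11:30-11:45, 12:00-12:15, 13:30-14:45, 15:15-15:45, 18:45-20:30.
Summing the common windows: 15 + 15 + 75 + 30 + 105 = 240 minutes.

240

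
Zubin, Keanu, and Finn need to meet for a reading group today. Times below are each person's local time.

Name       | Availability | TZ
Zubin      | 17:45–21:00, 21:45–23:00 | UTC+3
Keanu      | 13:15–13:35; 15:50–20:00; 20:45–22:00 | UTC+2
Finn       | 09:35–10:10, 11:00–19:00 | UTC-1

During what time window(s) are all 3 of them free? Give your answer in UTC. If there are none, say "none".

14:45-18:00, 18:45-20:00

Zubin in UTC: 14:45-18:00, 18:45-20:00 (subtract 3h to convert from UTC+3).
Keanu in UTC: 11:15-11:35, 13:50-18:00, 18:45-20:00 (subtract 2h to convert from UTC+2).
Finn in UTC: 10:35-11:10, 12:00-20:00 (add 1h to convert from UTC-1).
Zubin ∩ Keanu: 14:45-18:00, 18:45-20:00.
Zubin ∩ Keanu ∩ Finn: 14:45-18:00, 18:45-20:00.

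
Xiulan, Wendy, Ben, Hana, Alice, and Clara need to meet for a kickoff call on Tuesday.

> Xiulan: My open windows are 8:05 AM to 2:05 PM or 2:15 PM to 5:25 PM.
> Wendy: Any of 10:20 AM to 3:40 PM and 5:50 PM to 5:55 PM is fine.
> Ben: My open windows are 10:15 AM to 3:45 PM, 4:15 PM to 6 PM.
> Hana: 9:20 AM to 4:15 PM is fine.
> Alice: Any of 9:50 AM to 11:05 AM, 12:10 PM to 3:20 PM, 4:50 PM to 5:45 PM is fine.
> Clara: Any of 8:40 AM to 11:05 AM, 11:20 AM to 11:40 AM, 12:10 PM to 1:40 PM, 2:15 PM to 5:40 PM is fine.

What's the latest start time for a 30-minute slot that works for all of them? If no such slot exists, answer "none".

Xiulan ∩ Wendy: 10:20-14:05, 14:15-15:40.
Xiulan ∩ Wendy ∩ Ben: 10:20-14:05, 14:15-15:40.
Xiulan ∩ Wendy ∩ Ben ∩ Hana: 10:20-14:05, 14:15-15:40.
Xiulan ∩ Wendy ∩ Ben ∩ Hana ∩ Alice: 10:20-11:05, 12:10-14:05, 14:15-15:20.
Xiulan ∩ Wendy ∩ Ben ∩ Hana ∩ Alice ∩ Clara: 10:20-11:05, 12:10-13:40, 14:15-15:20.
The last common window of at least 30 minutes is 14:15-15:20; a 30-minute meeting can start as late as 14:50 and still end by 15:20.

14:50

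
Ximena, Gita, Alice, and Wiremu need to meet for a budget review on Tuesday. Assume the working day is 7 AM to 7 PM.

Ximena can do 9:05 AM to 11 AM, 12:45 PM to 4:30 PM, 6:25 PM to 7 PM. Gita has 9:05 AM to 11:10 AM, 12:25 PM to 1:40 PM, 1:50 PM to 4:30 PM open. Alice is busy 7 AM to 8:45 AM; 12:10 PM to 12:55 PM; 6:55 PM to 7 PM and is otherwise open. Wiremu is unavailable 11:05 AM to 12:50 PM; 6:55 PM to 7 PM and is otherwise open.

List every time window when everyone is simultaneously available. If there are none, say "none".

Ximena free: 09:05-11:00, 12:45-16:30, 18:25-19:00.
Gita free: 09:05-11:10, 12:25-13:40, 13:50-16:30.
Alice free: 08:45-12:10, 12:55-18:55 (invert busy blocks within the working day).
Wiremu free: 07:00-11:05, 12:50-18:55 (invert busy blocks within the working day).
Ximena ∩ Gita: 09:05-11:00, 12:45-13:40, 13:50-16:30.
Ximena ∩ Gita ∩ Alice: 09:05-11:00, 12:55-13:40, 13:50-16:30.
Ximena ∩ Gita ∩ Alice ∩ Wiremu: 09:05-11:00, 12:55-13:40, 13:50-16:30.
Those are the intersection windows.

09:05-11:00, 12:55-13:40, 13:50-16:30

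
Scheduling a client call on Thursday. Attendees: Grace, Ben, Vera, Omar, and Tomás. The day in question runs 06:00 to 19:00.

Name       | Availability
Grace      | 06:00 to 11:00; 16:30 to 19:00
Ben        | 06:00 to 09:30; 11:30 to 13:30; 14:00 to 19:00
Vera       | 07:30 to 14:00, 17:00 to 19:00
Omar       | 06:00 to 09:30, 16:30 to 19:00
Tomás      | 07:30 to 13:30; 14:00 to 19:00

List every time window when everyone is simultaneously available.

Grace ∩ Ben: 06:00-09:30, 16:30-19:00.
Grace ∩ Ben ∩ Vera: 07:30-09:30, 17:00-19:00.
Grace ∩ Ben ∩ Vera ∩ Omar: 07:30-09:30, 17:00-19:00.
Grace ∩ Ben ∩ Vera ∩ Omar ∩ Tomás: 07:30-09:30, 17:00-19:00.
So the common availability across everyone is 07:30-09:30, 17:00-19:00.

07:30-09:30, 17:00-19:00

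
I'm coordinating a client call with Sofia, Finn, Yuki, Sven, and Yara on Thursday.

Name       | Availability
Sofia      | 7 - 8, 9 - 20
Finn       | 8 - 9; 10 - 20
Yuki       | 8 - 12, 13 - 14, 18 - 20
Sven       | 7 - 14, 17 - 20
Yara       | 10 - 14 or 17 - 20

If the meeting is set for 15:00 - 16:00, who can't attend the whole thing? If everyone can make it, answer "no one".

Sofia: free for 15:00-16:00. Finn: free for 15:00-16:00. Yuki: not fully free for 15:00-16:00. Sven: not fully free for 15:00-16:00. Yara: not fully free for 15:00-16:00.

Sven, Yara, Yuki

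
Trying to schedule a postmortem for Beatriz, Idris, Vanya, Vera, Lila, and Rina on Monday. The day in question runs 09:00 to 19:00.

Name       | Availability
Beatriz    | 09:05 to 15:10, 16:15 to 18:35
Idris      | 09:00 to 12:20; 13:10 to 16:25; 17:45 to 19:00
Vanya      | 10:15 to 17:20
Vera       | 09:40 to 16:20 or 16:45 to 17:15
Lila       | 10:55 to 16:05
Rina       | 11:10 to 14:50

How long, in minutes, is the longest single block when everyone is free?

Beatriz ∩ Idris: 09:05-12:20, 13:10-15:10, 16:15-16:25, 17:45-18:35.
Beatriz ∩ Idris ∩ Vanya: 10:15-12:20, 13:10-15:10, 16:15-16:25.
Beatriz ∩ Idris ∩ Vanya ∩ Vera: 10:15-12:20, 13:10-15:10, 16:15-16:20.
Beatriz ∩ Idris ∩ Vanya ∩ Vera ∩ Lila: 10:55-12:20, 13:10-15:10.
Beatriz ∩ Idris ∩ Vanya ∩ Vera ∩ Lila ∩ Rina: 11:10-12:20, 13:10-14:50.
Those are the intersection windows.
The longest is 13:10-14:50 at 100 minutes.

100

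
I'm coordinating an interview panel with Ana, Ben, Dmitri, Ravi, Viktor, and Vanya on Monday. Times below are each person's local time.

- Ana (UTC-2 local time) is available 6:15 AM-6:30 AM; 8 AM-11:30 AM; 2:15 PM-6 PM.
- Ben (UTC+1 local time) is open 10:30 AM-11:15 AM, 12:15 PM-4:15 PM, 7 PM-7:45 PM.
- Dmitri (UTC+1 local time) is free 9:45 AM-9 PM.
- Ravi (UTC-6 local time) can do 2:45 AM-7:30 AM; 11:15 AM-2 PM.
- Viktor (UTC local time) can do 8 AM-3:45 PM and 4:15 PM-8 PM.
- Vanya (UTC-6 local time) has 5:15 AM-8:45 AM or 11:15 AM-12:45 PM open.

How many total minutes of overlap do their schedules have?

Ana in UTC: 08:15-08:30, 10:00-13:30, 16:15-20:00 (add 2h to convert from UTC-2).
Ben in UTC: 09:30-10:15, 11:15-15:15, 18:00-18:45 (subtract 1h to convert from UTC+1).
Dmitri in UTC: 08:45-20:00 (subtract 1h to convert from UTC+1).
Ravi in UTC: 08:45-13:30, 17:15-20:00 (add 6h to convert from UTC-6).
Viktor in UTC: 08:00-15:45, 16:15-20:00.
Vanya in UTC: 11:15-14:45, 17:15-18:45 (add 6h to convert from UTC-6).
Ana ∩ Ben: 10:00-10:15, 11:15-13:30, 18:00-18:45.
Ana ∩ Ben ∩ Dmitri: 10:00-10:15, 11:15-13:30, 18:00-18:45.
Ana ∩ Ben ∩ Dmitri ∩ Ravi: 10:00-10:15, 11:15-13:30, 18:00-18:45.
Ana ∩ Ben ∩ Dmitri ∩ Ravi ∩ Viktor: 10:00-10:15, 11:15-13:30, 18:00-18:45.
Ana ∩ Ben ∩ Dmitri ∩ Ravi ∩ Viktor ∩ Vanya: 11:15-13:30, 18:00-18:45.
Summing the common windows: 135 + 45 = 180 minutes.

180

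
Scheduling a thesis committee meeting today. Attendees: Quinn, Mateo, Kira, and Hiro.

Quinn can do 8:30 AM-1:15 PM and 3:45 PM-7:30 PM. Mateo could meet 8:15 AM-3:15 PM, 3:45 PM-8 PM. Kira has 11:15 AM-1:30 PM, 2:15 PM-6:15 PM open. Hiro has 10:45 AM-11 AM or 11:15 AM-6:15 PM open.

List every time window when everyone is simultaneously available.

Quinn ∩ Mateo: 08:30-13:15, 15:45-19:30.
Quinn ∩ Mateo ∩ Kira: 11:15-13:15, 15:45-18:15.
Quinn ∩ Mateo ∩ Kira ∩ Hiro: 11:15-13:15, 15:45-18:15.

11:15-13:15, 15:45-18:15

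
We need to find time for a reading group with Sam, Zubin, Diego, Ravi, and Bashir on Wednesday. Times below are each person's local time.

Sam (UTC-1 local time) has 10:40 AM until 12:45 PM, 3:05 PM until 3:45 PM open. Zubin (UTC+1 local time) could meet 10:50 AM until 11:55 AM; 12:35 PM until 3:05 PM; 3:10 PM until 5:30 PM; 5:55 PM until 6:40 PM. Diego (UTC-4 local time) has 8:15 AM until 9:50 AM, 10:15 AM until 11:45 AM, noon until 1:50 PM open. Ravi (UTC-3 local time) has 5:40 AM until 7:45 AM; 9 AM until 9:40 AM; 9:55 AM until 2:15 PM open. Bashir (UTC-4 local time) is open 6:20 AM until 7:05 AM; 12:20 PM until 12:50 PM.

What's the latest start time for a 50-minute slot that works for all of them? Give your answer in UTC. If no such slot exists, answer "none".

none

Sam in UTC: 11:40-13:45, 16:05-16:45 (add 1h to convert from UTC-1).
Zubin in UTC: 09:50-10:55, 11:35-14:05, 14:10-16:30, 16:55-17:40 (subtract 1h to convert from UTC+1).
Diego in UTC: 12:15-13:50, 14:15-15:45, 16:00-17:50 (add 4h to convert from UTC-4).
Ravi in UTC: 08:40-10:45, 12:00-12:40, 12:55-17:15 (add 3h to convert from UTC-3).
Bashir in UTC: 10:20-11:05, 16:20-16:50 (add 4h to convert from UTC-4).
Sam ∩ Zubin: 11:40-13:45, 16:05-16:30.
Sam ∩ Zubin ∩ Diego: 12:15-13:45, 16:05-16:30.
Sam ∩ Zubin ∩ Diego ∩ Ravi: 12:15-12:40, 12:55-13:45, 16:05-16:30.
Sam ∩ Zubin ∩ Diego ∩ Ravi ∩ Bashir: 16:20-16:30.
No common window is at least 50 minutes long.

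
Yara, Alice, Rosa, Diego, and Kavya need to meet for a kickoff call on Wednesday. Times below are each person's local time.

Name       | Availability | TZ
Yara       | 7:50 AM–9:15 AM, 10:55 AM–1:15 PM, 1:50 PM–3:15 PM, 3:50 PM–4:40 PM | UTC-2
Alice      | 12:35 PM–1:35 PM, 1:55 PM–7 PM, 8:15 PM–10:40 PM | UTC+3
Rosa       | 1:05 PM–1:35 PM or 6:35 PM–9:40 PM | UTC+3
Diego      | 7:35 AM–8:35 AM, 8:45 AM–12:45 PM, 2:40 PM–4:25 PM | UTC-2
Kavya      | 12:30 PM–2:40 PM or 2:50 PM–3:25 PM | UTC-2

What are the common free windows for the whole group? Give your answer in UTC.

Yara in UTC: 09:50-11:15, 12:55-15:15, 15:50-17:15, 17:50-18:40 (add 2h to convert from UTC-2).
Alice in UTC: 09:35-10:35, 10:55-16:00, 17:15-19:40 (subtract 3h to convert from UTC+3).
Rosa in UTC: 10:05-10:35, 15:35-18:40 (subtract 3h to convert from UTC+3).
Diego in UTC: 09:35-10:35, 10:45-14:45, 16:40-18:25 (add 2h to convert from UTC-2).
Kavya in UTC: 14:30-16:40, 16:50-17:25 (add 2h to convert from UTC-2).
Yara ∩ Alice: 09:50-10:35, 10:55-11:15, 12:55-15:15, 15:50-16:00, 17:50-18:40.
Yara ∩ Alice ∩ Rosa: 10:05-10:35, 15:50-16:00, 17:50-18:40.
Yara ∩ Alice ∩ Rosa ∩ Diego: 10:05-10:35, 17:50-18:25.
Yara ∩ Alice ∩ Rosa ∩ Diego ∩ Kavya: ∅.
There is no time when everyone is free.

none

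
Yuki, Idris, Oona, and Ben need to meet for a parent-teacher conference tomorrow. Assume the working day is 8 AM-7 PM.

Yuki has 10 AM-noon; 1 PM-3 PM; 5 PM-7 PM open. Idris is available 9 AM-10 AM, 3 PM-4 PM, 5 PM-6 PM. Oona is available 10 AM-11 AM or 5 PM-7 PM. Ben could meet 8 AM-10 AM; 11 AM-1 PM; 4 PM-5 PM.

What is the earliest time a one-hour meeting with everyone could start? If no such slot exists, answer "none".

Yuki ∩ Idris: 17:00-18:00.
Yuki ∩ Idris ∩ Oona: 17:00-18:00.
Yuki ∩ Idris ∩ Oona ∩ Ben: ∅.
There is no time when everyone is free.
No common window is at least 60 minutes long.

none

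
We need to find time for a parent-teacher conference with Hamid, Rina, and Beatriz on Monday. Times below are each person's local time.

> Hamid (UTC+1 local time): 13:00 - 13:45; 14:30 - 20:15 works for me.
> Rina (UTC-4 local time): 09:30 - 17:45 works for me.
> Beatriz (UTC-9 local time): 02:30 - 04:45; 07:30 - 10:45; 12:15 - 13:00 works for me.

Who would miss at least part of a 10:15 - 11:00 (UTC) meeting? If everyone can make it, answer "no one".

Hamid in UTC: 12:00-12:45, 13:30-19:15 (subtract 1h to convert from UTC+1).
Rina in UTC: 13:30-21:45 (add 4h to convert from UTC-4).
Beatriz in UTC: 11:30-13:45, 16:30-19:45, 21:15-22:00 (add 9h to convert from UTC-9).
Hamid: not fully free for 10:15-11:00. Rina: not fully free for 10:15-11:00. Beatriz: not fully free for 10:15-11:00.

Beatriz, Hamid, Rina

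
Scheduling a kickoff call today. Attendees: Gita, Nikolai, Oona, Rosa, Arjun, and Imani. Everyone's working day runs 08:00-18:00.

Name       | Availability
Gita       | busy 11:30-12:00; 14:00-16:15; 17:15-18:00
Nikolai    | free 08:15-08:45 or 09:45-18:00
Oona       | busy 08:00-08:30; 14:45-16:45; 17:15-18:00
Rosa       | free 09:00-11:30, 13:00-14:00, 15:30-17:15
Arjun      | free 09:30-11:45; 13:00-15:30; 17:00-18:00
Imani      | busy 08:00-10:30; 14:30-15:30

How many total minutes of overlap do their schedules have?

135

Gita free: 08:00-11:30, 12:00-14:00, 16:15-17:15 (invert busy blocks within the working day).
Nikolai free: 08:15-08:45, 09:45-18:00.
Oona free: 08:30-14:45, 16:45-17:15 (invert busy blocks within the working day).
Rosa free: 09:00-11:30, 13:00-14:00, 15:30-17:15.
Arjun free: 09:30-11:45, 13:00-15:30, 17:00-18:00.
Imani free: 10:30-14:30, 15:30-18:00 (invert busy blocks within the working day).
Gita ∩ Nikolai: 08:15-08:45, 09:45-11:30, 12:00-14:00, 16:15-17:15.
Gita ∩ Nikolai ∩ Oona: 08:30-08:45, 09:45-11:30, 12:00-14:00, 16:45-17:15.
Gita ∩ Nikolai ∩ Oona ∩ Rosa: 09:45-11:30, 13:00-14:00, 16:45-17:15.
Gita ∩ Nikolai ∩ Oona ∩ Rosa ∩ Arjun: 09:45-11:30, 13:00-14:00, 17:00-17:15.
Gita ∩ Nikolai ∩ Oona ∩ Rosa ∩ Arjun ∩ Imani: 10:30-11:30, 13:00-14:00, 17:00-17:15.
Summing the common windows: 60 + 60 + 15 = 135 minutes.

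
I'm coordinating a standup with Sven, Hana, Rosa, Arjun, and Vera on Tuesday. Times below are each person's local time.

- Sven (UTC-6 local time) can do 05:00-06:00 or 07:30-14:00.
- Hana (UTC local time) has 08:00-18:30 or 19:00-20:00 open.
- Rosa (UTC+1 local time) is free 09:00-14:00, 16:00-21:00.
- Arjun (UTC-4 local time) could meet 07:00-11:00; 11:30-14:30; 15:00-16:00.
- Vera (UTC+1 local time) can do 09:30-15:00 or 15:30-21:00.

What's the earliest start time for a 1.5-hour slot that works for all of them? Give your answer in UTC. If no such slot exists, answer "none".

15:30

Sven in UTC: 11:00-12:00, 13:30-20:00 (add 6h to convert from UTC-6).
Hana in UTC: 08:00-18:30, 19:00-20:00.
Rosa in UTC: 08:00-13:00, 15:00-20:00 (subtract 1h to convert from UTC+1).
Arjun in UTC: 11:00-15:00, 15:30-18:30, 19:00-20:00 (add 4h to convert from UTC-4).
Vera in UTC: 08:30-14:00, 14:30-20:00 (subtract 1h to convert from UTC+1).
Sven ∩ Hana: 11:00-12:00, 13:30-18:30, 19:00-20:00.
Sven ∩ Hana ∩ Rosa: 11:00-12:00, 15:00-18:30, 19:00-20:00.
Sven ∩ Hana ∩ Rosa ∩ Arjun: 11:00-12:00, 15:30-18:30, 19:00-20:00.
Sven ∩ Hana ∩ Rosa ∩ Arjun ∩ Vera: 11:00-12:00, 15:30-18:30, 19:00-20:00.
The first common window of at least 90 minutes is 15:30-18:30, so the earliest start is 15:30.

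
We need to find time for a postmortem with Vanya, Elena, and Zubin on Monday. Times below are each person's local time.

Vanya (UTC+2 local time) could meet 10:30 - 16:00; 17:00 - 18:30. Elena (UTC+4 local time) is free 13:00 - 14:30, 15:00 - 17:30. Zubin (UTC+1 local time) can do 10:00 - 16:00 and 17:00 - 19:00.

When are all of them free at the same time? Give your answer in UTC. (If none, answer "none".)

Vanya in UTC: 08:30-14:00, 15:00-16:30 (subtract 2h to convert from UTC+2).
Elena in UTC: 09:00-10:30, 11:00-13:30 (subtract 4h to convert from UTC+4).
Zubin in UTC: 09:00-15:00, 16:00-18:00 (subtract 1h to convert from UTC+1).
Vanya ∩ Elena: 09:00-10:30, 11:00-13:30.
Vanya ∩ Elena ∩ Zubin: 09:00-10:30, 11:00-13:30.

09:00-10:30, 11:00-13:30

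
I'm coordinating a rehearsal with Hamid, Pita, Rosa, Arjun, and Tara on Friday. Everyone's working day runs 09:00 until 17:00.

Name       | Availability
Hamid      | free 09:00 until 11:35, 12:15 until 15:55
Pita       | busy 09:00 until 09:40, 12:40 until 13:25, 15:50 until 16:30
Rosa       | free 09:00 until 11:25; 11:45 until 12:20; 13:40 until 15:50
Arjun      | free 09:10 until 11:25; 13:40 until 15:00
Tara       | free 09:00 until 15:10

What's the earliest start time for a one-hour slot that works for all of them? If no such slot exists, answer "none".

09:40

Hamid free: 09:00-11:35, 12:15-15:55.
Pita free: 09:40-12:40, 13:25-15:50, 16:30-17:00 (invert busy blocks within the working day).
Rosa free: 09:00-11:25, 11:45-12:20, 13:40-15:50.
Arjun free: 09:10-11:25, 13:40-15:00.
Tara free: 09:00-15:10.
Hamid ∩ Pita: 09:40-11:35, 12:15-12:40, 13:25-15:50.
Hamid ∩ Pita ∩ Rosa: 09:40-11:25, 12:15-12:20, 13:40-15:50.
Hamid ∩ Pita ∩ Rosa ∩ Arjun: 09:40-11:25, 13:40-15:00.
Hamid ∩ Pita ∩ Rosa ∩ Arjun ∩ Tara: 09:40-11:25, 13:40-15:00.
Those are the intersection windows.
The first common window of at least 60 minutes is 09:40-11:25, so the earliest start is 09:40.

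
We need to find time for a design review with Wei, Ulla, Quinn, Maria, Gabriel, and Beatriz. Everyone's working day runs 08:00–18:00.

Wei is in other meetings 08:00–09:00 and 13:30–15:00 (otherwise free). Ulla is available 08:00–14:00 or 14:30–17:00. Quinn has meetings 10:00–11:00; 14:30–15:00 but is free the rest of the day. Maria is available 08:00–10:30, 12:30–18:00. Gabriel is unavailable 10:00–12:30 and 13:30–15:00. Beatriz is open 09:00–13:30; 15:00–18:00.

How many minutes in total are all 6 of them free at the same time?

240

Wei free: 09:00-13:30, 15:00-18:00 (invert busy blocks within the working day).
Ulla free: 08:00-14:00, 14:30-17:00.
Quinn free: 08:00-10:00, 11:00-14:30, 15:00-18:00 (invert busy blocks within the working day).
Maria free: 08:00-10:30, 12:30-18:00.
Gabriel free: 08:00-10:00, 12:30-13:30, 15:00-18:00 (invert busy blocks within the working day).
Beatriz free: 09:00-13:30, 15:00-18:00.
Wei ∩ Ulla: 09:00-13:30, 15:00-17:00.
Wei ∩ Ulla ∩ Quinn: 09:00-10:00, 11:00-13:30, 15:00-17:00.
Wei ∩ Ulla ∩ Quinn ∩ Maria: 09:00-10:00, 12:30-13:30, 15:00-17:00.
Wei ∩ Ulla ∩ Quinn ∩ Maria ∩ Gabriel: 09:00-10:00, 12:30-13:30, 15:00-17:00.
Wei ∩ Ulla ∩ Quinn ∩ Maria ∩ Gabriel ∩ Beatriz: 09:00-10:00, 12:30-13:30, 15:00-17:00.
Those are the intersection windows.
Summing the common windows: 60 + 60 + 120 = 240 minutes.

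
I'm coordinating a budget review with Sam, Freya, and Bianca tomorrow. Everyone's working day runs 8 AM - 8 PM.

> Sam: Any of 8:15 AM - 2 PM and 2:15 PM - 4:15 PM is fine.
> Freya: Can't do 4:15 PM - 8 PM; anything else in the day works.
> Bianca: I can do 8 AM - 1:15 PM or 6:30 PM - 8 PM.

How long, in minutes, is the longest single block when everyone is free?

300

Sam free: 08:15-14:00, 14:15-16:15.
Freya free: 08:00-16:15 (invert busy blocks within the working day).
Bianca free: 08:00-13:15, 18:30-20:00.
Sam ∩ Freya: 08:15-14:00, 14:15-16:15.
Sam ∩ Freya ∩ Bianca: 08:15-13:15.
The longest is 08:15-13:15 at 300 minutes.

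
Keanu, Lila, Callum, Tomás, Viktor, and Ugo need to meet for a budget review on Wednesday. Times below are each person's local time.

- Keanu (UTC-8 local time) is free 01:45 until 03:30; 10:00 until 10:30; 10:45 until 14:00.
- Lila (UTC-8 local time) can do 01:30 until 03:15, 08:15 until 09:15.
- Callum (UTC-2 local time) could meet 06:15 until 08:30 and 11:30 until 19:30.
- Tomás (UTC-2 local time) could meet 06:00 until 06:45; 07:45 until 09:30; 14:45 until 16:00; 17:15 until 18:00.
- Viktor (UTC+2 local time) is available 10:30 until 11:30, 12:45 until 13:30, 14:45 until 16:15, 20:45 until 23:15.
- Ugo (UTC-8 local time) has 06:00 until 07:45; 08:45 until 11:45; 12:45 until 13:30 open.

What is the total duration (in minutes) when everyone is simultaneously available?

0

Keanu in UTC: 09:45-11:30, 18:00-18:30, 18:45-22:00 (add 8h to convert from UTC-8).
Lila in UTC: 09:30-11:15, 16:15-17:15 (add 8h to convert from UTC-8).
Callum in UTC: 08:15-10:30, 13:30-21:30 (add 2h to convert from UTC-2).
Tomás in UTC: 08:00-08:45, 09:45-11:30, 16:45-18:00, 19:15-20:00 (add 2h to convert from UTC-2).
Viktor in UTC: 08:30-09:30, 10:45-11:30, 12:45-14:15, 18:45-21:15 (subtract 2h to convert from UTC+2).
Ugo in UTC: 14:00-15:45, 16:45-19:45, 20:45-21:30 (add 8h to convert from UTC-8).
Keanu ∩ Lila: 09:45-11:15.
Keanu ∩ Lila ∩ Callum: 09:45-10:30.
Keanu ∩ Lila ∩ Callum ∩ Tomás: 09:45-10:30.
Keanu ∩ Lila ∩ Callum ∩ Tomás ∩ Viktor: ∅.
Keanu ∩ Lila ∩ Callum ∩ Tomás ∩ Viktor ∩ Ugo: ∅.
There is no time when everyone is free.
There is no common window, so the total is 0 minutes.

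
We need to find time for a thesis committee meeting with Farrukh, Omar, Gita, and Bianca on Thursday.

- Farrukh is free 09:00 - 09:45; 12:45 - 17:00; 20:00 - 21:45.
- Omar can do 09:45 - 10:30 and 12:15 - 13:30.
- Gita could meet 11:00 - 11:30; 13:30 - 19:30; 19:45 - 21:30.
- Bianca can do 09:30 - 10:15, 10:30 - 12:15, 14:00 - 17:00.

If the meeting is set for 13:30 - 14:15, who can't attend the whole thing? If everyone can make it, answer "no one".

Farrukh: free for 13:30-14:15. Omar: not fully free for 13:30-14:15. Gita: free for 13:30-14:15. Bianca: not fully free for 13:30-14:15.

Bianca, Omar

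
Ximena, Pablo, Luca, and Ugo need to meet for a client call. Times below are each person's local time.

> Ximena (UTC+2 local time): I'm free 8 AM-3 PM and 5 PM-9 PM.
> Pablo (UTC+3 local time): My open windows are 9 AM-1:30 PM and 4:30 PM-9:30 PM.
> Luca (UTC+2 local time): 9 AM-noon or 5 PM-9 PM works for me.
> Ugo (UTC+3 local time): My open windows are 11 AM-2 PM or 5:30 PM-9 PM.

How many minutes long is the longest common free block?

Ximena in UTC: 06:00-13:00, 15:00-19:00 (subtract 2h to convert from UTC+2).
Pablo in UTC: 06:00-10:30, 13:30-18:30 (subtract 3h to convert from UTC+3).
Luca in UTC: 07:00-10:00, 15:00-19:00 (subtract 2h to convert from UTC+2).
Ugo in UTC: 08:00-11:00, 14:30-18:00 (subtract 3h to convert from UTC+3).
Ximena ∩ Pablo: 06:00-10:30, 15:00-18:30.
Ximena ∩ Pablo ∩ Luca: 07:00-10:00, 15:00-18:30.
Ximena ∩ Pablo ∩ Luca ∩ Ugo: 08:00-10:00, 15:00-18:00.
The longest is 15:00-18:00 at 180 minutes.

180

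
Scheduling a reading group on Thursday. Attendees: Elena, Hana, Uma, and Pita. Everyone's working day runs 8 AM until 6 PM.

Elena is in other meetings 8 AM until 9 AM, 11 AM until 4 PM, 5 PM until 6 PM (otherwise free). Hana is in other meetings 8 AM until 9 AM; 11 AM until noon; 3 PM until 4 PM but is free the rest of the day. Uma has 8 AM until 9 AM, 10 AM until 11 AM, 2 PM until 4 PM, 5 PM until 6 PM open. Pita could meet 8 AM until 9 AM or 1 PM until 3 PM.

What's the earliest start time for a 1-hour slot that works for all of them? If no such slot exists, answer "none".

none

Elena free: 09:00-11:00, 16:00-17:00 (invert busy blocks within the working day).
Hana free: 09:00-11:00, 12:00-15:00, 16:00-18:00 (invert busy blocks within the working day).
Uma free: 08:00-09:00, 10:00-11:00, 14:00-16:00, 17:00-18:00.
Pita free: 08:00-09:00, 13:00-15:00.
Elena ∩ Hana: 09:00-11:00, 16:00-17:00.
Elena ∩ Hana ∩ Uma: 10:00-11:00.
Elena ∩ Hana ∩ Uma ∩ Pita: ∅.
There is no time when everyone is free.
No common window is at least 60 minutes long.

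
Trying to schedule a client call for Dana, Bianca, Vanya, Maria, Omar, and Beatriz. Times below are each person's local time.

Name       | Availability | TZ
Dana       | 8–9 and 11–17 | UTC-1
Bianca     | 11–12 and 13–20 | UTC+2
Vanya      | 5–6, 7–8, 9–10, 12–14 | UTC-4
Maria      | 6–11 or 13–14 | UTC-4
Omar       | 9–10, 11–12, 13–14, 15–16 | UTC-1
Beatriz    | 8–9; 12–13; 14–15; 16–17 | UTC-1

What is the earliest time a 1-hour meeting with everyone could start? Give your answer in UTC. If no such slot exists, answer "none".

Dana in UTC: 09:00-10:00, 12:00-18:00 (add 1h to convert from UTC-1).
Bianca in UTC: 09:00-10:00, 11:00-18:00 (subtract 2h to convert from UTC+2).
Vanya in UTC: 09:00-10:00, 11:00-12:00, 13:00-14:00, 16:00-18:00 (add 4h to convert from UTC-4).
Maria in UTC: 10:00-15:00, 17:00-18:00 (add 4h to convert from UTC-4).
Omar in UTC: 10:00-11:00, 12:00-13:00, 14:00-15:00, 16:00-17:00 (add 1h to convert from UTC-1).
Beatriz in UTC: 09:00-10:00, 13:00-14:00, 15:00-16:00, 17:00-18:00 (add 1h to convert from UTC-1).
Dana ∩ Bianca: 09:00-10:00, 12:00-18:00.
Dana ∩ Bianca ∩ Vanya: 09:00-10:00, 13:00-14:00, 16:00-18:00.
Dana ∩ Bianca ∩ Vanya ∩ Maria: 13:00-14:00, 17:00-18:00.
Dana ∩ Bianca ∩ Vanya ∩ Maria ∩ Omar: ∅.
Dana ∩ Bianca ∩ Vanya ∩ Maria ∩ Omar ∩ Beatriz: ∅.
There is no time when everyone is free.
No common window is at least 60 minutes long.

none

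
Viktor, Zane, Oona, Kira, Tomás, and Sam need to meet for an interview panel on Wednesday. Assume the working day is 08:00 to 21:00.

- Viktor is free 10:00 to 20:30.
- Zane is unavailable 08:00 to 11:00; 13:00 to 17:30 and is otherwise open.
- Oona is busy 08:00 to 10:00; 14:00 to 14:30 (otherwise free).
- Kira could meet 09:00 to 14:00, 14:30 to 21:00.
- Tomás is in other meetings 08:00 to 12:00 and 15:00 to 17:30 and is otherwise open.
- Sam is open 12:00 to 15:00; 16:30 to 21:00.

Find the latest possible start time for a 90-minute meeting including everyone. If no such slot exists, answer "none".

19:00

Viktor free: 10:00-20:30.
Zane free: 11:00-13:00, 17:30-21:00 (invert busy blocks within the working day).
Oona free: 10:00-14:00, 14:30-21:00 (invert busy blocks within the working day).
Kira free: 09:00-14:00, 14:30-21:00.
Tomás free: 12:00-15:00, 17:30-21:00 (invert busy blocks within the working day).
Sam free: 12:00-15:00, 16:30-21:00.
Viktor ∩ Zane: 11:00-13:00, 17:30-20:30.
Viktor ∩ Zane ∩ Oona: 11:00-13:00, 17:30-20:30.
Viktor ∩ Zane ∩ Oona ∩ Kira: 11:00-13:00, 17:30-20:30.
Viktor ∩ Zane ∩ Oona ∩ Kira ∩ Tomás: 12:00-13:00, 17:30-20:30.
Viktor ∩ Zane ∩ Oona ∩ Kira ∩ Tomás ∩ Sam: 12:00-13:00, 17:30-20:30.
The last common window of at least 90 minutes is 17:30-20:30; a 90-minute meeting can start as late as 19:00 and still end by 20:30.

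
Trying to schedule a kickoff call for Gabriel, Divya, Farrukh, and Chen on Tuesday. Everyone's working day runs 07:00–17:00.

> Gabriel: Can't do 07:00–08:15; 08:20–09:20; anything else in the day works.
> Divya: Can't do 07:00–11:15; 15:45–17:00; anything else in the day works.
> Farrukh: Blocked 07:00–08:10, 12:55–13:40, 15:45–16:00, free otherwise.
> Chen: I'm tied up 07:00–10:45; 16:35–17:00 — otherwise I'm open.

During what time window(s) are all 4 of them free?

Gabriel free: 08:15-08:20, 09:20-17:00 (invert busy blocks within the working day).
Divya free: 11:15-15:45 (invert busy blocks within the working day).
Farrukh free: 08:10-12:55, 13:40-15:45, 16:00-17:00 (invert busy blocks within the working day).
Chen free: 10:45-16:35 (invert busy blocks within the working day).
Gabriel ∩ Divya: 11:15-15:45.
Gabriel ∩ Divya ∩ Farrukh: 11:15-12:55, 13:40-15:45.
Gabriel ∩ Divya ∩ Farrukh ∩ Chen: 11:15-12:55, 13:40-15:45.

11:15-12:55, 13:40-15:45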